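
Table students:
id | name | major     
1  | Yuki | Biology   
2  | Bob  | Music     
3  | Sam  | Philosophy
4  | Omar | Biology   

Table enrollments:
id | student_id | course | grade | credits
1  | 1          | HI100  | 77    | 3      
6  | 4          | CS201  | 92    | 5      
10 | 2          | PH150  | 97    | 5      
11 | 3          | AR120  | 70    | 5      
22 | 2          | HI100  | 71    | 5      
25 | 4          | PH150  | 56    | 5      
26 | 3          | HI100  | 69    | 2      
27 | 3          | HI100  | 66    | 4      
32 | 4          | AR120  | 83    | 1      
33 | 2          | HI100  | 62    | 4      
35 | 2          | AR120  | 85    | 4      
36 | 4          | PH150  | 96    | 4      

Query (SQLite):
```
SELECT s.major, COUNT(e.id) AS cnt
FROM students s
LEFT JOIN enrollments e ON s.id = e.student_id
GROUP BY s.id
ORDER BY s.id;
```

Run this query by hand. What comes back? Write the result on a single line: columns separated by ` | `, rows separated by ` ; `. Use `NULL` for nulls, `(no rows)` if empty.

LEFT JOIN keeps every students row; unmatched ones get NULL for enrollments columns.
Group by students.id and compute COUNT(e.id). COUNT(col) of an all-NULL group is 0.
  1: ids {1} → COUNT(e.id)=1
  2: ids {10, 22, 33, 35} → COUNT(e.id)=4
  3: ids {11, 26, 27} → COUNT(e.id)=3
  4: ids {6, 25, 32, 36} → COUNT(e.id)=4

Biology | 1 ; Music | 4 ; Philosophy | 3 ; Biology | 4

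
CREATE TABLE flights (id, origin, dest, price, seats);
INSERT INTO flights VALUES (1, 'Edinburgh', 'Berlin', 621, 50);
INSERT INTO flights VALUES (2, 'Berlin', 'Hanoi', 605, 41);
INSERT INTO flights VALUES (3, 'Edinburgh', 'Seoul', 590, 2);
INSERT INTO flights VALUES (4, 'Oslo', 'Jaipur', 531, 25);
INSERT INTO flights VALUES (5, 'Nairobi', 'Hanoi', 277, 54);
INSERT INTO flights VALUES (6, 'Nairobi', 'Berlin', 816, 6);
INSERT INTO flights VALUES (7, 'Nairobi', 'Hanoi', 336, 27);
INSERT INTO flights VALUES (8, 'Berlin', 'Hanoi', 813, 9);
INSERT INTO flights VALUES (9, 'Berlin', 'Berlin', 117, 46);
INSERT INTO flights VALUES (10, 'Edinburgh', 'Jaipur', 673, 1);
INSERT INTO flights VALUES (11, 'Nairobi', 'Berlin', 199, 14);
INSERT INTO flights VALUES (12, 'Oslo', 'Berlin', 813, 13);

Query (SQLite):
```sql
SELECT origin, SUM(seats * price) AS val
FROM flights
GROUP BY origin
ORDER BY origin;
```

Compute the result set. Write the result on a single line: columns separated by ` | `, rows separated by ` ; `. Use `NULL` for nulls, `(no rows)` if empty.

For each row compute seats * price.
Group by origin; take SUM of the expression per group.
  Berlin: ids {2, 8, 9} → SUM(seats * price)=37504
  Edinburgh: ids {1, 3, 10} → SUM(seats * price)=32903
  Nairobi: ids {5, 6, 7, 11} → SUM(seats * price)=31712
  Oslo: ids {4, 12} → SUM(seats * price)=23844

Berlin | 37504 ; Edinburgh | 32903 ; Nairobi | 31712 ; Oslo | 23844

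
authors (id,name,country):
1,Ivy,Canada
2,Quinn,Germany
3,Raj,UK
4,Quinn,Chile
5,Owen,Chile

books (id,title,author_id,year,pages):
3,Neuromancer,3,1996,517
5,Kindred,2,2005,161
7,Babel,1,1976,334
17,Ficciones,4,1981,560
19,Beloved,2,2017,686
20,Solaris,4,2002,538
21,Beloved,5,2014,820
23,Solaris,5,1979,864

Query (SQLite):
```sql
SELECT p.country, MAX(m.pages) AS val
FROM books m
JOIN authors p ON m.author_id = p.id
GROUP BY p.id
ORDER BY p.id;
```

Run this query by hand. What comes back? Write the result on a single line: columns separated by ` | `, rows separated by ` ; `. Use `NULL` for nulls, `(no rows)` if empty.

Join each books row to its authors via author_id.
Group joined rows by authors.id; compute MAX(m.pages) per group.
  1: ids {7} → MAX(m.pages)=334
  2: ids {5, 19} → MAX(m.pages)=686
  3: ids {3} → MAX(m.pages)=517
  4: ids {17, 20} → MAX(m.pages)=560
  5: ids {21, 23} → MAX(m.pages)=864

Canada | 334 ; Germany | 686 ; UK | 517 ; Chile | 560 ; Chile | 864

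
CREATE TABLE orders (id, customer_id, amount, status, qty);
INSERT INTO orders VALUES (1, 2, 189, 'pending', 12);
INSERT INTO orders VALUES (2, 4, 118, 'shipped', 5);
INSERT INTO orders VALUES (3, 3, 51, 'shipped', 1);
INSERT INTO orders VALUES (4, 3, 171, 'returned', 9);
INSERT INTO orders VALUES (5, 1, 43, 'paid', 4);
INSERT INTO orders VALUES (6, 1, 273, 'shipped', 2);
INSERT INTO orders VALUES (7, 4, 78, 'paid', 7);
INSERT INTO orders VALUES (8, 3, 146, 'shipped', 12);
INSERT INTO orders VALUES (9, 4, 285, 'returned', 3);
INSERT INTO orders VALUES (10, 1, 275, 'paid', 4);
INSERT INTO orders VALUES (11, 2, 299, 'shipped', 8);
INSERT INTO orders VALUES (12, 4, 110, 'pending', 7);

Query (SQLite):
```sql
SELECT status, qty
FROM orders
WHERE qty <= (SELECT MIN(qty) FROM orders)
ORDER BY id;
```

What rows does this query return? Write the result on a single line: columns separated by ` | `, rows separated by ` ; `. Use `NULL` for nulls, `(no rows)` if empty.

shipped | 1

Scalar subquery: MIN(qty) over all orders rows = 1.
Keep rows where qty <= that value.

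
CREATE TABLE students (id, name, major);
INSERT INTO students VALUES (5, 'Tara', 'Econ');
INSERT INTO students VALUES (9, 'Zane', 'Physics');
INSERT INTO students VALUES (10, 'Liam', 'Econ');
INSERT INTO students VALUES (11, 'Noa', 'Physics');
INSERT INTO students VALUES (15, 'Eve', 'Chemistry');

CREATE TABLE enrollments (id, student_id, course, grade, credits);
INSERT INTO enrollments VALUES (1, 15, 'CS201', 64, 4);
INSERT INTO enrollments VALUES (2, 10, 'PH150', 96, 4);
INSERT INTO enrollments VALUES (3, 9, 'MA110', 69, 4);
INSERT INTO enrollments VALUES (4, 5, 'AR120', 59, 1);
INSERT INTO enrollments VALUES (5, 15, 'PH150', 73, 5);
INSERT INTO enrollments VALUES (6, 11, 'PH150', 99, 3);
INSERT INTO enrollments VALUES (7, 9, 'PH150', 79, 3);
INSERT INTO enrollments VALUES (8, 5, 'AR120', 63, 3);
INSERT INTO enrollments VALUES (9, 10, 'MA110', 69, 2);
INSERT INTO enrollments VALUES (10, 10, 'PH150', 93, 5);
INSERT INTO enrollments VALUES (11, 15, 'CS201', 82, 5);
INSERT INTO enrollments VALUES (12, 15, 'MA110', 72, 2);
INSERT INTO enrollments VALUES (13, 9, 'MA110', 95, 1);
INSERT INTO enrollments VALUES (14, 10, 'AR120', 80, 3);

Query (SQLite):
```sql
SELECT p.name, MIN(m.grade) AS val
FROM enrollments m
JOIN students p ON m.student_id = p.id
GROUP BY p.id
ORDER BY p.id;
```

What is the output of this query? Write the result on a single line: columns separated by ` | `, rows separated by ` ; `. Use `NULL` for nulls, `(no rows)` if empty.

Join each enrollments row to its students via student_id.
Group joined rows by students.id; compute MIN(m.grade) per group.
  5: ids {4, 8} → MIN(m.grade)=59
  9: ids {3, 7, 13} → MIN(m.grade)=69
  10: ids {2, 9, 10, 14} → MIN(m.grade)=69
  11: ids {6} → MIN(m.grade)=99
  15: ids {1, 5, 11, 12} → MIN(m.grade)=64

Tara | 59 ; Zane | 69 ; Liam | 69 ; Noa | 99 ; Eve | 64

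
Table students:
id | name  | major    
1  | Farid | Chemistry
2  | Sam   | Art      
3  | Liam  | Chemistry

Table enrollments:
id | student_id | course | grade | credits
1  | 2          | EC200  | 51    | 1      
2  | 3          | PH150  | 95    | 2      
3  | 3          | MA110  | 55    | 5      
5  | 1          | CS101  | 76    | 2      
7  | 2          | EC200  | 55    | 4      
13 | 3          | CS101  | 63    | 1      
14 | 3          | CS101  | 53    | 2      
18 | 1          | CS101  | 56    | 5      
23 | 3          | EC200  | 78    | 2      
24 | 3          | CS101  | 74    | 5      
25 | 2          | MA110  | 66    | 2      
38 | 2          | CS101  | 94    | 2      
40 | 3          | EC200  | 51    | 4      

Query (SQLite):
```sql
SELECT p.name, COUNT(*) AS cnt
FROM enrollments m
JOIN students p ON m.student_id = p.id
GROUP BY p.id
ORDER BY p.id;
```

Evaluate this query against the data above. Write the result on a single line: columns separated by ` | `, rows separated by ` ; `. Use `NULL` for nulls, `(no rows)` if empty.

Join each enrollments row to its students via student_id.
Group joined rows by students.id; compute COUNT(*) per group.
  1: ids {5, 18} → COUNT(*)=2
  2: ids {1, 7, 25, 38} → COUNT(*)=4
  3: ids {2, 3, 13, 14, 23, 24, 40} → COUNT(*)=7

Farid | 2 ; Sam | 4 ; Liam | 7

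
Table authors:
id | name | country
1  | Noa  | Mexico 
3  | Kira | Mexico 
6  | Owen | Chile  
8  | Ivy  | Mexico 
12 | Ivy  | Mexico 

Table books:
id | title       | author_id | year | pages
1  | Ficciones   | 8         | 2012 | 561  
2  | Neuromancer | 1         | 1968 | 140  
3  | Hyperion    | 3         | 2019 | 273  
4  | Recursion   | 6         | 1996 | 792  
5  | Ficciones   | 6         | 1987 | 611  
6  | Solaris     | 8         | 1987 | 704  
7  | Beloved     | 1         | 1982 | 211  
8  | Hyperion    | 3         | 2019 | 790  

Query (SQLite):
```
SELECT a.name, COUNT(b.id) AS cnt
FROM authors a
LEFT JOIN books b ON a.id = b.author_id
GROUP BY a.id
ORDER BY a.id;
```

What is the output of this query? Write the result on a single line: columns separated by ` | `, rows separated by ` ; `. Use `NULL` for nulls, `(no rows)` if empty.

Noa | 2 ; Kira | 2 ; Owen | 2 ; Ivy | 2 ; Ivy | 0

LEFT JOIN keeps every authors row; unmatched ones get NULL for books columns.
Group by authors.id and compute COUNT(b.id). COUNT(col) of an all-NULL group is 0.
  1: ids {2, 7} → COUNT(b.id)=2
  3: ids {3, 8} → COUNT(b.id)=2
  6: ids {4, 5} → COUNT(b.id)=2
  8: ids {1, 6} → COUNT(b.id)=2
  12: ids {—} → COUNT(b.id)=0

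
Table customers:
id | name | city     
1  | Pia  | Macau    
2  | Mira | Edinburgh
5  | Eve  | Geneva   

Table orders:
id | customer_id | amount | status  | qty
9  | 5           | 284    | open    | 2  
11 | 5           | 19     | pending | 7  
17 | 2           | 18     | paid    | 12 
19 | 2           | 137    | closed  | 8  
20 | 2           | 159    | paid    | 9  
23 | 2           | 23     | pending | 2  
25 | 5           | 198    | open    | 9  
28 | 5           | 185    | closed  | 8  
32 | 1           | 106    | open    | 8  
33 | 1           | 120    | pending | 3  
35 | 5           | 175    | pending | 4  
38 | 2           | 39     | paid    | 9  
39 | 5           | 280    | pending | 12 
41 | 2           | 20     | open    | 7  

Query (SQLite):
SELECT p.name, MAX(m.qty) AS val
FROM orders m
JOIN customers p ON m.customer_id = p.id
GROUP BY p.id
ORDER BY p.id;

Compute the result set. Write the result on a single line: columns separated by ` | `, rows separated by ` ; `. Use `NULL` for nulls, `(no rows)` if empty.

Join each orders row to its customers via customer_id.
Group joined rows by customers.id; compute MAX(m.qty) per group.
  1: ids {32, 33} → MAX(m.qty)=8
  2: ids {17, 19, 20, 23, 38, 41} → MAX(m.qty)=12
  5: ids {9, 11, 25, 28, 35, 39} → MAX(m.qty)=12

Pia | 8 ; Mira | 12 ; Eve | 12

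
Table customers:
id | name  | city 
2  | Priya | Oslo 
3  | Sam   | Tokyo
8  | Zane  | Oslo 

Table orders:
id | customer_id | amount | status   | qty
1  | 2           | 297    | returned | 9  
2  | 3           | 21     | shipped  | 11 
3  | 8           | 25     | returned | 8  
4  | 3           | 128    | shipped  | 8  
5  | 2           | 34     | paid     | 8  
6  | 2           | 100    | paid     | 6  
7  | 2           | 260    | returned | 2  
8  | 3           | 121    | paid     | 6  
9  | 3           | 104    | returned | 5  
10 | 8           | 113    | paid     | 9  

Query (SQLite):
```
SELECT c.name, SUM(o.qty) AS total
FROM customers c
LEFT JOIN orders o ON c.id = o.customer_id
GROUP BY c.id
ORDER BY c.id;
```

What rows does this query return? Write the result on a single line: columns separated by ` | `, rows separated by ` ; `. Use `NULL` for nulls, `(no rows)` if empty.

Priya | 25 ; Sam | 30 ; Zane | 17

LEFT JOIN keeps every customers row; unmatched ones get NULL for orders columns.
Group by customers.id and compute SUM(o.qty). SUM over an all-NULL group is NULL.
  2: ids {1, 5, 6, 7} → SUM(o.qty)=25
  3: ids {2, 4, 8, 9} → SUM(o.qty)=30
  8: ids {3, 10} → SUM(o.qty)=17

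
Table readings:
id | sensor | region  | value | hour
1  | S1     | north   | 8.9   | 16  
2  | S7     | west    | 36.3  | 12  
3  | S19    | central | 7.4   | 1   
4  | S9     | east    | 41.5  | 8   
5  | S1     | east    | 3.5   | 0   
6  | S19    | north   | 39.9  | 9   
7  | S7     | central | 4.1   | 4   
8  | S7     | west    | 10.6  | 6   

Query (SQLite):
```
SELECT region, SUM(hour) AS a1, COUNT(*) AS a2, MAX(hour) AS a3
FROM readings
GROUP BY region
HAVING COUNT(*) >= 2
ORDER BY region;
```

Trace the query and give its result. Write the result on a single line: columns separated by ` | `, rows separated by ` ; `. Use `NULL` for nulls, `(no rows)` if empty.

central | 5 | 2 | 4 ; east | 8 | 2 | 8 ; north | 25 | 2 | 16 ; west | 18 | 2 | 12

Group readings by region.
Per group compute: SUM(hour), COUNT(*), MAX(hour).
HAVING: drop groups with fewer than 2 rows.
  central: ids {3, 7} → SUM(hour)=5, COUNT(*)=2, MAX(hour)=4
  east: ids {4, 5} → SUM(hour)=8, COUNT(*)=2, MAX(hour)=8
  north: ids {1, 6} → SUM(hour)=25, COUNT(*)=2, MAX(hour)=16
  west: ids {2, 8} → SUM(hour)=18, COUNT(*)=2, MAX(hour)=12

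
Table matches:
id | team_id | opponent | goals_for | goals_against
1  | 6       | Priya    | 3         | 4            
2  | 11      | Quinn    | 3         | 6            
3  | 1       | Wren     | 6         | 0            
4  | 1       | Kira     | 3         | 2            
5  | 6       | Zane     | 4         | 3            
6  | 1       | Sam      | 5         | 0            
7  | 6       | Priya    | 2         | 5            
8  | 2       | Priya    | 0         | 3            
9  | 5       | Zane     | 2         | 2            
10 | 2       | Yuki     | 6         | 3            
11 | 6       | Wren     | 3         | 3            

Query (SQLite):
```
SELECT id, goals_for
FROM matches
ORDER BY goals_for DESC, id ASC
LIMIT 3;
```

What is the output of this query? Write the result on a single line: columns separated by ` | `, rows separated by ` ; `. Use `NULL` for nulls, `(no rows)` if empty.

3 | 6 ; 10 | 6 ; 6 | 5

Sort by goals_for desc, tiebreak id asc: (6, id=3), (6, id=10), (5, id=6), (4, id=5), (3, id=1), (3, id=2) …. Take first 3.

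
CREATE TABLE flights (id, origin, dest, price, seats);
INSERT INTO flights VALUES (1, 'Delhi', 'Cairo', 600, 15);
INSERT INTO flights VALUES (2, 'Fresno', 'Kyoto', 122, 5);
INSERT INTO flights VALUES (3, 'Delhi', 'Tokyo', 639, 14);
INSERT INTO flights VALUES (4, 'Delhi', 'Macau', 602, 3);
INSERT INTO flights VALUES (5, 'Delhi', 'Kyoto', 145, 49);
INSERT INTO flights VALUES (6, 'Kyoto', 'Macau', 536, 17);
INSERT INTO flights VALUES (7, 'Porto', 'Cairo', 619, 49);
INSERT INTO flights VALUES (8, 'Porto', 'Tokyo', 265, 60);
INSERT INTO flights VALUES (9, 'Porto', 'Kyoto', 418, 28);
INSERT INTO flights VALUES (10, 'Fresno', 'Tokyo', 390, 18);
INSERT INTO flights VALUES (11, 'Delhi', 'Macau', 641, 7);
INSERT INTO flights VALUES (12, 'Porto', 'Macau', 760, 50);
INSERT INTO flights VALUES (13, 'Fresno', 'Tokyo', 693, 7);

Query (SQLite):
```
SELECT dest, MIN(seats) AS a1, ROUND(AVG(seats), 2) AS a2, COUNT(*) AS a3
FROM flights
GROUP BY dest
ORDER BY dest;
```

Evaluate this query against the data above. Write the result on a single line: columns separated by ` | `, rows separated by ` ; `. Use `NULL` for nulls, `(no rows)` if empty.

Group flights by dest.
Per group compute: MIN(seats), ROUND(AVG(seats), 2), COUNT(*).
  Cairo: ids {1, 7} → MIN(seats)=15, ROUND(AVG(seats), 2)=32, COUNT(*)=2
  Kyoto: ids {2, 5, 9} → MIN(seats)=5, ROUND(AVG(seats), 2)=27.33, COUNT(*)=3
  Macau: ids {4, 6, 11, 12} → MIN(seats)=3, ROUND(AVG(seats), 2)=19.25, COUNT(*)=4
  Tokyo: ids {3, 8, 10, 13} → MIN(seats)=7, ROUND(AVG(seats), 2)=24.75, COUNT(*)=4

Cairo | 15 | 32 | 2 ; Kyoto | 5 | 27.33 | 3 ; Macau | 3 | 19.25 | 4 ; Tokyo | 7 | 24.75 | 4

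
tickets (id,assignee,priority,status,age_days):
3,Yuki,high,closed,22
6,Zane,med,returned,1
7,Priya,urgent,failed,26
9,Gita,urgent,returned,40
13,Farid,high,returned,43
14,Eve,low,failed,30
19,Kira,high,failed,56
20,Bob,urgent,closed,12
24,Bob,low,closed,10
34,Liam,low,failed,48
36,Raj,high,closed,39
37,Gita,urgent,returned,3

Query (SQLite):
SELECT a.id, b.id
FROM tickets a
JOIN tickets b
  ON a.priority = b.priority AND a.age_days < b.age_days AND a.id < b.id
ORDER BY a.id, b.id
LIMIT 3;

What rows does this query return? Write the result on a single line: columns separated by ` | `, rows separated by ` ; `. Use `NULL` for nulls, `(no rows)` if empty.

Pairs (a,b) with same priority, a.age_days < b.age_days, a.id < b.id.
priority groups: high:{3,13,19,36} low:{14,24,34} med:{6} urgent:{7,9,20,37}
Ordered by (a.id, b.id); first 3.

3 | 13 ; 3 | 19 ; 3 | 36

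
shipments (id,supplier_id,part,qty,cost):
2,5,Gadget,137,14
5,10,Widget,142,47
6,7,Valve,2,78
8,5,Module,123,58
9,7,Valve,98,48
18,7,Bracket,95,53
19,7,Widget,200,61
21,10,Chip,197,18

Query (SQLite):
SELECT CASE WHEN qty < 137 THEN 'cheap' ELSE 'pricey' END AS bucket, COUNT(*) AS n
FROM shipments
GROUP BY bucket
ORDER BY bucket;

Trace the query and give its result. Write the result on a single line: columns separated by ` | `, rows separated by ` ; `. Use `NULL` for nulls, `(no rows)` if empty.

cheap | 4 ; pricey | 4

Bucket rows by qty < 137 → 'cheap' else 'pricey'; count each bucket.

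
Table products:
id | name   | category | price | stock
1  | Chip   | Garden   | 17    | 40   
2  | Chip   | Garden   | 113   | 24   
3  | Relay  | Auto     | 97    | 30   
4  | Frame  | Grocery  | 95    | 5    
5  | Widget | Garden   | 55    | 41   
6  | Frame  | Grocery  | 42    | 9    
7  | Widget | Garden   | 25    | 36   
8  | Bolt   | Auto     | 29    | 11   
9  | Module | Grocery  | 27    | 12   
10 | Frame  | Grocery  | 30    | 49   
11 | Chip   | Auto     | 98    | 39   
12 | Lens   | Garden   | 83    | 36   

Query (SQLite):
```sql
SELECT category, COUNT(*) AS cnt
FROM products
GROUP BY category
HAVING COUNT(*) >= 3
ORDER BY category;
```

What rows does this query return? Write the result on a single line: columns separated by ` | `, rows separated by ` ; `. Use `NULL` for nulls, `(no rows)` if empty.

Partition products by category; compute COUNT(*) within each group.
HAVING: keep groups with count ≥ 3.
  Auto: ids {3, 8, 11} → COUNT(*)=3
  Garden: ids {1, 2, 5, 7, 12} → COUNT(*)=5
  Grocery: ids {4, 6, 9, 10} → COUNT(*)=4

Auto | 3 ; Garden | 5 ; Grocery | 4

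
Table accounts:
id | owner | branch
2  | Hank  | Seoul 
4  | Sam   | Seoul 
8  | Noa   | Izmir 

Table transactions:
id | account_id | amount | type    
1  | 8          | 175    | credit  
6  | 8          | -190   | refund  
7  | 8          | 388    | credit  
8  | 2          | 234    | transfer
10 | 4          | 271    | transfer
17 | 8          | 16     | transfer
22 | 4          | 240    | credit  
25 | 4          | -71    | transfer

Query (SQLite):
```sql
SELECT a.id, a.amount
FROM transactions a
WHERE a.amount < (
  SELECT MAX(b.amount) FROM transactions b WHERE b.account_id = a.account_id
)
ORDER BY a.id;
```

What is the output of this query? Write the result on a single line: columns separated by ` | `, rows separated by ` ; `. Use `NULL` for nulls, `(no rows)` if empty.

1 | 175 ; 6 | -190 ; 17 | 16 ; 22 | 240 ; 25 | -71

For each transactions row a, compute MAX(amount) over rows sharing a.account_id.
Keep row a if a.amount < that per-group MAX.
  account_id=2: MAX(amount) = 234
  account_id=4: MAX(amount) = 271
  account_id=8: MAX(amount) = 388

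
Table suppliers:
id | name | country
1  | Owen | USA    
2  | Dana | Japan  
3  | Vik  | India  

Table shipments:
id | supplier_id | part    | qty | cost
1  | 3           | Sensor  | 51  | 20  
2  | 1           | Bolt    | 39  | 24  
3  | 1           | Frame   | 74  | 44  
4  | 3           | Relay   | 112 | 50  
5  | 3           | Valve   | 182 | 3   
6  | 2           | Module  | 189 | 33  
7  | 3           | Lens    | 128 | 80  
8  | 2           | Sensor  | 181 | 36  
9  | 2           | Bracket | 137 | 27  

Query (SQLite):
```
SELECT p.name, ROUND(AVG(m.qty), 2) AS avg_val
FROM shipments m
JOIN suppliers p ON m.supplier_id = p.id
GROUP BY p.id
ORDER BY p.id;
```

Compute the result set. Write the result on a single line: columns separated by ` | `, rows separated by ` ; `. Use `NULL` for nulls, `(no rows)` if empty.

Join each shipments row to its suppliers via supplier_id.
Group joined rows by suppliers.id; compute ROUND(AVG(m.qty), 2) per group.
  1: ids {2, 3} → ROUND(AVG(m.qty), 2)=56.5
  2: ids {6, 8, 9} → ROUND(AVG(m.qty), 2)=169
  3: ids {1, 4, 5, 7} → ROUND(AVG(m.qty), 2)=118.25

Owen | 56.5 ; Dana | 169 ; Vik | 118.25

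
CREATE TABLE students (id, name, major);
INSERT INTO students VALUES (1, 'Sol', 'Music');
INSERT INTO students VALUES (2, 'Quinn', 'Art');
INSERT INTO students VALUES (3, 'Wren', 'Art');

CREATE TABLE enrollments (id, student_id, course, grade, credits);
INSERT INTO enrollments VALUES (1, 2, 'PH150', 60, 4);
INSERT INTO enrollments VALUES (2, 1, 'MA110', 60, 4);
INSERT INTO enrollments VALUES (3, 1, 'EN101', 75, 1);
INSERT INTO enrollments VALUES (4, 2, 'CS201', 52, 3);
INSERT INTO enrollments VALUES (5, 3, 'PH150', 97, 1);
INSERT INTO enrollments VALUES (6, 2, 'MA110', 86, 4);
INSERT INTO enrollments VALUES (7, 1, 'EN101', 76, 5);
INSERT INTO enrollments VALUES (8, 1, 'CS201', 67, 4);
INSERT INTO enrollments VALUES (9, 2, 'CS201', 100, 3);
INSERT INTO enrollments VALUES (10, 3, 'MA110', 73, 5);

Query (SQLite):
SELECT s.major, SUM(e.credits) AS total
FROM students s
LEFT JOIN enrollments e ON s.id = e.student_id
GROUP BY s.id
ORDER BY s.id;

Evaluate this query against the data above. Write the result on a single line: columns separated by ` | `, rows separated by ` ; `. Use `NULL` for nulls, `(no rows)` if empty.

LEFT JOIN keeps every students row; unmatched ones get NULL for enrollments columns.
Group by students.id and compute SUM(e.credits). SUM over an all-NULL group is NULL.
  1: ids {2, 3, 7, 8} → SUM(e.credits)=14
  2: ids {1, 4, 6, 9} → SUM(e.credits)=14
  3: ids {5, 10} → SUM(e.credits)=6

Music | 14 ; Art | 14 ; Art | 6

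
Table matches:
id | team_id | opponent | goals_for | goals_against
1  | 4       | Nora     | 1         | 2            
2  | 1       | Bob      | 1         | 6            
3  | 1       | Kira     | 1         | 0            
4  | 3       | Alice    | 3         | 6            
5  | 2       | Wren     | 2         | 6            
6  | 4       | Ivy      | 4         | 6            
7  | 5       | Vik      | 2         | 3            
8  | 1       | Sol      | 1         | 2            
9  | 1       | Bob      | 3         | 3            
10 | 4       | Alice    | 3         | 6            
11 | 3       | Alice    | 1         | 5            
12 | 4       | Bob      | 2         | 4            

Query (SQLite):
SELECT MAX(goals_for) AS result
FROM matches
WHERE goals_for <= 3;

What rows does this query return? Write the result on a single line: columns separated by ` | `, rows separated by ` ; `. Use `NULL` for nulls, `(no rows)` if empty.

Rows where goals_for <= 3 → goals_for values: [1, 1, 1, 3, 2, 2, 1, 3, 3, 1, 2].
MAX of non-NULL values = 3.

3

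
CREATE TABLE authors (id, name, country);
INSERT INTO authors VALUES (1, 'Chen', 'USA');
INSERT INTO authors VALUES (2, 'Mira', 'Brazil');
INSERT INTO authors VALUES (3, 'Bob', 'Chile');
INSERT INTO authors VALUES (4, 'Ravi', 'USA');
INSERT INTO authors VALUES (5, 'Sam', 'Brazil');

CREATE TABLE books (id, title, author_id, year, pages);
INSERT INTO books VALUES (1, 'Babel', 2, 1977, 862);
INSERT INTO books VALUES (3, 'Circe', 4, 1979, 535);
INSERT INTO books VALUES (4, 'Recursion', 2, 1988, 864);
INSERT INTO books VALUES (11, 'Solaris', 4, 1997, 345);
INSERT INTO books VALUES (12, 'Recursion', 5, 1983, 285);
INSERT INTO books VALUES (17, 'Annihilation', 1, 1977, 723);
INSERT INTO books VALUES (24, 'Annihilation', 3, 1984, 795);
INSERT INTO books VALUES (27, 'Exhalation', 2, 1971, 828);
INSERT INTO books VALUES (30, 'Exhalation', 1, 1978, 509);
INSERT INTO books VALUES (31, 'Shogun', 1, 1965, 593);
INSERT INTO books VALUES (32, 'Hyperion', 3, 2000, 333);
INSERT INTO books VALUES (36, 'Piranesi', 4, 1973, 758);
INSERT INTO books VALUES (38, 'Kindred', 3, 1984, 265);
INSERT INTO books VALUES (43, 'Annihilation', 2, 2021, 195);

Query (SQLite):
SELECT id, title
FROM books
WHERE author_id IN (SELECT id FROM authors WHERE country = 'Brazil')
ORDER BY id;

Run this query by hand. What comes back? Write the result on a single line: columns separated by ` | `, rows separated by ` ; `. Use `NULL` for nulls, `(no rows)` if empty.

1 | Babel ; 4 | Recursion ; 12 | Recursion ; 27 | Exhalation ; 43 | Annihilation

Inner query: authors.id where country = 'Brazil'.
Outer: keep books rows whose author_id is in that set.
Inner query → {2, 5}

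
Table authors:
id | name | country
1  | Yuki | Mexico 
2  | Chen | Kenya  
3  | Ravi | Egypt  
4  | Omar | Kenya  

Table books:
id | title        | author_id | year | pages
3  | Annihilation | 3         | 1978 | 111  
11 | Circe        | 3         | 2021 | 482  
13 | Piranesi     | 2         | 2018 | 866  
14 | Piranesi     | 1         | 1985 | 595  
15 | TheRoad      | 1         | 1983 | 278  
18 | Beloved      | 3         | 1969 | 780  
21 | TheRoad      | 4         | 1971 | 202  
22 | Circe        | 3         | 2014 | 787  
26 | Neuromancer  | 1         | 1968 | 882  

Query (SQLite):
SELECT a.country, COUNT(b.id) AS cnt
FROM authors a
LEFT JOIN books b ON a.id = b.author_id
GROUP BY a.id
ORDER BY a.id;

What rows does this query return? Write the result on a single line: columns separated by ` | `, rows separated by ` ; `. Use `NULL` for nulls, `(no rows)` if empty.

Mexico | 3 ; Kenya | 1 ; Egypt | 4 ; Kenya | 1

LEFT JOIN keeps every authors row; unmatched ones get NULL for books columns.
Group by authors.id and compute COUNT(b.id). COUNT(col) of an all-NULL group is 0.
  1: ids {14, 15, 26} → COUNT(b.id)=3
  2: ids {13} → COUNT(b.id)=1
  3: ids {3, 11, 18, 22} → COUNT(b.id)=4
  4: ids {21} → COUNT(b.id)=1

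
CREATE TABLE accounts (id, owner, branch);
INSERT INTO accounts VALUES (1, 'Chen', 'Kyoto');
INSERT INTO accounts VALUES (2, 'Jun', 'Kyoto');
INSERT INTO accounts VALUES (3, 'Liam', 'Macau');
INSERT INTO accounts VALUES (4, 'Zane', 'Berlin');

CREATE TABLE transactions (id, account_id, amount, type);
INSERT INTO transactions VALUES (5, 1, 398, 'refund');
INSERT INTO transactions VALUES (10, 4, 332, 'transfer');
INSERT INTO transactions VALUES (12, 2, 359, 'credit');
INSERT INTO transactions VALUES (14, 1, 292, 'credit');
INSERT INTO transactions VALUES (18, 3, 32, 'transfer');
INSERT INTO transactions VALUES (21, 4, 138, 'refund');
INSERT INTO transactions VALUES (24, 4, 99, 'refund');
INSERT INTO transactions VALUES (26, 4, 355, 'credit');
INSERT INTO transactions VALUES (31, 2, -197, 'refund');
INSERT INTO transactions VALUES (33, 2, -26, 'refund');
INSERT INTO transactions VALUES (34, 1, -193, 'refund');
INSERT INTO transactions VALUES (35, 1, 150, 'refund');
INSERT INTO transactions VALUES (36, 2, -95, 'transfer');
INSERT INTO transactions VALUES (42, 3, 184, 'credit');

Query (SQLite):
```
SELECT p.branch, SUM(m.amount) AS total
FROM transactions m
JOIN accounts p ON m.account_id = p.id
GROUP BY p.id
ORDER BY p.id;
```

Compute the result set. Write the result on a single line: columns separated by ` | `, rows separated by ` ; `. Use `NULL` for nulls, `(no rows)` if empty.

Join each transactions row to its accounts via account_id.
Group joined rows by accounts.id; compute SUM(m.amount) per group.
  1: ids {5, 14, 34, 35} → SUM(m.amount)=647
  2: ids {12, 31, 33, 36} → SUM(m.amount)=41
  3: ids {18, 42} → SUM(m.amount)=216
  4: ids {10, 21, 24, 26} → SUM(m.amount)=924

Kyoto | 647 ; Kyoto | 41 ; Macau | 216 ; Berlin | 924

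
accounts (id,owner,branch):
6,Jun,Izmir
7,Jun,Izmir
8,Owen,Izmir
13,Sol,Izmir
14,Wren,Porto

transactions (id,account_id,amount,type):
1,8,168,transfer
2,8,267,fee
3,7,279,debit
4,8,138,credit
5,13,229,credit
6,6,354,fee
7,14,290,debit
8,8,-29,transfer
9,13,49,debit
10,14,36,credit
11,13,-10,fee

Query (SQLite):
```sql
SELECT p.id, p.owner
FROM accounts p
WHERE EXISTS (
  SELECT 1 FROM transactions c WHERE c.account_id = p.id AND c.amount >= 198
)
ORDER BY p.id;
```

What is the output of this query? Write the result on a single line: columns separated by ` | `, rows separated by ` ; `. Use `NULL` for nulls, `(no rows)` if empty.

6 | Jun ; 7 | Jun ; 8 | Owen ; 13 | Sol ; 14 | Wren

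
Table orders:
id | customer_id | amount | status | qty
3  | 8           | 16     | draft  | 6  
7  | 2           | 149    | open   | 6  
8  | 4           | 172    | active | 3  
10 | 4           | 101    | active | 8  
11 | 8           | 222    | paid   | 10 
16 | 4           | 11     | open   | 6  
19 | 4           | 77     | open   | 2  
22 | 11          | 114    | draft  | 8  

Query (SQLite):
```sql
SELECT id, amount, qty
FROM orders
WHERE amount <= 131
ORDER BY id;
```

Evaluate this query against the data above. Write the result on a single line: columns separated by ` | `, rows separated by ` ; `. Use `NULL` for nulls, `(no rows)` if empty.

amount <= 131: ids {3, 10, 16, 19, 22}

3 | 16 | 6 ; 10 | 101 | 8 ; 16 | 11 | 6 ; 19 | 77 | 2 ; 22 | 114 | 8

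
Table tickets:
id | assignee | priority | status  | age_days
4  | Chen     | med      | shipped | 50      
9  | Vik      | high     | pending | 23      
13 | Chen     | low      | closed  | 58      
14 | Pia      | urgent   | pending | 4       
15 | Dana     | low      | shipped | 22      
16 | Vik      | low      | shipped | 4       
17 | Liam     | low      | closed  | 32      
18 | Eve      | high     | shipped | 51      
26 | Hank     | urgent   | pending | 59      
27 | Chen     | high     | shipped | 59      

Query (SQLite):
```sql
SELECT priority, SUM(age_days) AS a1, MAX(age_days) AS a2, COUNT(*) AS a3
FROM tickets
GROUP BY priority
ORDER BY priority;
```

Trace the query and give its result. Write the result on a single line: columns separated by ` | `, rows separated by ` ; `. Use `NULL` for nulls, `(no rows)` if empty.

Group tickets by priority.
Per group compute: SUM(age_days), MAX(age_days), COUNT(*).
  high: ids {9, 18, 27} → SUM(age_days)=133, MAX(age_days)=59, COUNT(*)=3
  low: ids {13, 15, 16, 17} → SUM(age_days)=116, MAX(age_days)=58, COUNT(*)=4
  med: ids {4} → SUM(age_days)=50, MAX(age_days)=50, COUNT(*)=1
  urgent: ids {14, 26} → SUM(age_days)=63, MAX(age_days)=59, COUNT(*)=2

high | 133 | 59 | 3 ; low | 116 | 58 | 4 ; med | 50 | 50 | 1 ; urgent | 63 | 59 | 2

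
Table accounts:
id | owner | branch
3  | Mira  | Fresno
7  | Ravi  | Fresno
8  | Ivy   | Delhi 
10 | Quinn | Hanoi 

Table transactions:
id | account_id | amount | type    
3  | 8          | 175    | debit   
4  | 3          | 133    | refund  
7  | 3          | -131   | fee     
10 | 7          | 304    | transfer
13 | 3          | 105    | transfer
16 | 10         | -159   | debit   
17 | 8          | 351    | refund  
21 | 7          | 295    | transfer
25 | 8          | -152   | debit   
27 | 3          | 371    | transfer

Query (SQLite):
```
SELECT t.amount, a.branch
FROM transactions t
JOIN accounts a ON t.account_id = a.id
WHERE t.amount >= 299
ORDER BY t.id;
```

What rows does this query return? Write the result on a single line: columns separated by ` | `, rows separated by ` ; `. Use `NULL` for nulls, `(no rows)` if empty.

Each transactions row matches the accounts row where account_id = accounts.id.
Then keep rows with t.amount >= 299.

304 | Fresno ; 351 | Delhi ; 371 | Fresno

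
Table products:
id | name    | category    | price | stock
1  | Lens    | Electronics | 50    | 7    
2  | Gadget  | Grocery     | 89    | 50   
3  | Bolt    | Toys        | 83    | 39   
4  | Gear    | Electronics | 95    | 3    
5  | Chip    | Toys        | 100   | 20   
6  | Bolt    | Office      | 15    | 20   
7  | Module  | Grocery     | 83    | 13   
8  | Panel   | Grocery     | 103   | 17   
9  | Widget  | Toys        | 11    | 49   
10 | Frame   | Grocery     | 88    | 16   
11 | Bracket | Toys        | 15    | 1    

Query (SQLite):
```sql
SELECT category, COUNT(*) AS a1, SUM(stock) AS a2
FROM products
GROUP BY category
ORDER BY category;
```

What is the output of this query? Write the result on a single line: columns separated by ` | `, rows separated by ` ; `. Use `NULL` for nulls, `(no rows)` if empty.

Group products by category.
Per group compute: COUNT(*), SUM(stock).
  Electronics: ids {1, 4} → COUNT(*)=2, SUM(stock)=10
  Grocery: ids {2, 7, 8, 10} → COUNT(*)=4, SUM(stock)=96
  Office: ids {6} → COUNT(*)=1, SUM(stock)=20
  Toys: ids {3, 5, 9, 11} → COUNT(*)=4, SUM(stock)=109

Electronics | 2 | 10 ; Grocery | 4 | 96 ; Office | 1 | 20 ; Toys | 4 | 109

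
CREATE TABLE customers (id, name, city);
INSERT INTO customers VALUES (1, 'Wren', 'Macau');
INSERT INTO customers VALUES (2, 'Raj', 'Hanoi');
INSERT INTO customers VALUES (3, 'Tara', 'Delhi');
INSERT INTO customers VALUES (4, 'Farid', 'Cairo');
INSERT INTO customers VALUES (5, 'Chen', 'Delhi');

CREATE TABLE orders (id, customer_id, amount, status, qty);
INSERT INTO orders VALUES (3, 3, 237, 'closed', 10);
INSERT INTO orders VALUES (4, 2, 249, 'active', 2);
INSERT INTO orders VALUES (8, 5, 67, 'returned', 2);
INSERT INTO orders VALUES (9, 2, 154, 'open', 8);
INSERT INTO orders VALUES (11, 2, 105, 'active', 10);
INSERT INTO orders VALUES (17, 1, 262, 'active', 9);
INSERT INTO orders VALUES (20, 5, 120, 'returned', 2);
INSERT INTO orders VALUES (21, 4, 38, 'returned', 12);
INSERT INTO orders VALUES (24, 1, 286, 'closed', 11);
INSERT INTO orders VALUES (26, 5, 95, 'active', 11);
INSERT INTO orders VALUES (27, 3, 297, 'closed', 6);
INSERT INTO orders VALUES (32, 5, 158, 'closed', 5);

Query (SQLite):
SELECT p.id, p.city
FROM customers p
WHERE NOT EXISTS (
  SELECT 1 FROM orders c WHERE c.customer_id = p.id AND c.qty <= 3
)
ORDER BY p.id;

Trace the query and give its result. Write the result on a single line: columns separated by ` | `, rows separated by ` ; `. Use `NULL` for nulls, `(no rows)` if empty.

1 | Macau ; 3 | Delhi ; 4 | Cairo

For each customers row, check whether any orders with matching customer_id has qty <= 3.
Keep rows where that is false.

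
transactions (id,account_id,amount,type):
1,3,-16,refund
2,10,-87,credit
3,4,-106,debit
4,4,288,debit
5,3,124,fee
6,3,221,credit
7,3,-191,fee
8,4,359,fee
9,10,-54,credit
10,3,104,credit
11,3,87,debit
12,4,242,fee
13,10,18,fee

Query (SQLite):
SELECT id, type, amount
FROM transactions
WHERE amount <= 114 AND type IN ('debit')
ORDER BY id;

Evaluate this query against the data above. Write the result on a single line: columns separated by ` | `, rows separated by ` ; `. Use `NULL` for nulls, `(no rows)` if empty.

3 | debit | -106 ; 11 | debit | 87

amount <= 114: ids {1, 2, 3, 7, 9, 10, 11, 13}
type IN ('debit'): ids {3, 4, 11}
Combine with AND.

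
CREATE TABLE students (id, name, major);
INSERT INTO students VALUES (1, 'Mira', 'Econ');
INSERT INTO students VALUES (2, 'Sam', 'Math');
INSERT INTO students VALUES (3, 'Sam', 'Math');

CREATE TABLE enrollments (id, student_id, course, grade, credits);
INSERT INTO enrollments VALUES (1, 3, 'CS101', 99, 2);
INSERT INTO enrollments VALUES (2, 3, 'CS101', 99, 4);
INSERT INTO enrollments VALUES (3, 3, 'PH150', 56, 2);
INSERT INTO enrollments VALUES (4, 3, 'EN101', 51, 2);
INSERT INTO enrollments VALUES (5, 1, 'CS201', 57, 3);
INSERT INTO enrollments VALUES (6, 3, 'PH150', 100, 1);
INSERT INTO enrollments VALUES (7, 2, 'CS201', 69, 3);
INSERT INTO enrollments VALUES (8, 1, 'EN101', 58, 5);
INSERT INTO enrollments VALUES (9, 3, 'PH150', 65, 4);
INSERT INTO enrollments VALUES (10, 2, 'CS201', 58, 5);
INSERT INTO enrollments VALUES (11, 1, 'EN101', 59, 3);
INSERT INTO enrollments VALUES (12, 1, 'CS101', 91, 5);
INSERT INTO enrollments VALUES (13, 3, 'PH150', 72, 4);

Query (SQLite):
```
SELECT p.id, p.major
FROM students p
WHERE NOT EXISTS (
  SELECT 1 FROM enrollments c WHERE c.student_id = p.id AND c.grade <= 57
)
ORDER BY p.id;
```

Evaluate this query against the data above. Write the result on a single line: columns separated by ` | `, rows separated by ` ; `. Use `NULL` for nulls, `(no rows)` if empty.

2 | Math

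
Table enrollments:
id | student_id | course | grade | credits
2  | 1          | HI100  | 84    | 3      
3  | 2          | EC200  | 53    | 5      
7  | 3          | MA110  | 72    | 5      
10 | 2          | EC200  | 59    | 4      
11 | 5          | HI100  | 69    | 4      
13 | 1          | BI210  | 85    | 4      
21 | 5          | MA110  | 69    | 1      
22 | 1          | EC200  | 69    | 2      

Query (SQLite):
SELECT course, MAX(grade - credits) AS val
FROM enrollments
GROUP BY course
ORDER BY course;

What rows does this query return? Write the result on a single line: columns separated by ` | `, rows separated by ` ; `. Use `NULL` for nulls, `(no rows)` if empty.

BI210 | 81 ; EC200 | 67 ; HI100 | 81 ; MA110 | 68

For each row compute grade - credits.
Group by course; take MAX of the expression per group.
  BI210: ids {13} → MAX(grade - credits)=81
  EC200: ids {3, 10, 22} → MAX(grade - credits)=67
  HI100: ids {2, 11} → MAX(grade - credits)=81
  MA110: ids {7, 21} → MAX(grade - credits)=68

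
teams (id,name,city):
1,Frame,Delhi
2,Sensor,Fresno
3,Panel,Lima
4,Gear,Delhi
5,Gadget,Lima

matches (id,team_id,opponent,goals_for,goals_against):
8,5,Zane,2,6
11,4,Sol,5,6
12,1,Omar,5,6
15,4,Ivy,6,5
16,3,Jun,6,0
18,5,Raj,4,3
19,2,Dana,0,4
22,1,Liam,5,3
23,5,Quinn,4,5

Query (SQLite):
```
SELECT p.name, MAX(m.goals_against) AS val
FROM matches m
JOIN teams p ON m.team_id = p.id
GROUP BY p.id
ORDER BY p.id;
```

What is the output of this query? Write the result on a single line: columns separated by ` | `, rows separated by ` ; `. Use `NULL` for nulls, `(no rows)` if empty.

Frame | 6 ; Sensor | 4 ; Panel | 0 ; Gear | 6 ; Gadget | 6

Join each matches row to its teams via team_id.
Group joined rows by teams.id; compute MAX(m.goals_against) per group.
  1: ids {12, 22} → MAX(m.goals_against)=6
  2: ids {19} → MAX(m.goals_against)=4
  3: ids {16} → MAX(m.goals_against)=0
  4: ids {11, 15} → MAX(m.goals_against)=6
  5: ids {8, 18, 23} → MAX(m.goals_against)=6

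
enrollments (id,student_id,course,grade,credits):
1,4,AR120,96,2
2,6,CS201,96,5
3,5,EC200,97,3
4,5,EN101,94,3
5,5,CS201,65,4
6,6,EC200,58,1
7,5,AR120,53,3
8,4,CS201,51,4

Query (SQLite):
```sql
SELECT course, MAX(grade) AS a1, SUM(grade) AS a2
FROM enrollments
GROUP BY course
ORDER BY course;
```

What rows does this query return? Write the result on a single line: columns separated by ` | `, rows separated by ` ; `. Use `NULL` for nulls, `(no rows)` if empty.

AR120 | 96 | 149 ; CS201 | 96 | 212 ; EC200 | 97 | 155 ; EN101 | 94 | 94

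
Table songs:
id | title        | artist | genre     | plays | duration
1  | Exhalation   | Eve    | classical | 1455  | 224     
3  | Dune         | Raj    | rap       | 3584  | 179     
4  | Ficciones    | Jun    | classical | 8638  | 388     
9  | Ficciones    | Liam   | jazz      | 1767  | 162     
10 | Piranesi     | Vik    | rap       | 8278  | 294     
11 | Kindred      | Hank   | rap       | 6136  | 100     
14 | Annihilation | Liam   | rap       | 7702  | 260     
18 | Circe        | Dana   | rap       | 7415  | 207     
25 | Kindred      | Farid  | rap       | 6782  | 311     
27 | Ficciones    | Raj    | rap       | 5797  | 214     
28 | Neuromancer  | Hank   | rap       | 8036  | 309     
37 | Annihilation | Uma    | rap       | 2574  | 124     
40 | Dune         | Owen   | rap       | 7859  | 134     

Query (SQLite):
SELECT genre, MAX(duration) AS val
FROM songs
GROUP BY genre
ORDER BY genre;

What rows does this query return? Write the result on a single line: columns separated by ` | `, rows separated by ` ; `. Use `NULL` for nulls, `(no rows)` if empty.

classical | 388 ; jazz | 162 ; rap | 311

Partition songs by genre; compute MAX(duration) within each group.
  classical: ids {1, 4} → MAX(duration)=388
  jazz: ids {9} → MAX(duration)=162
  rap: ids {3, 10, 11, 14, 18, 25, 27, 28, 37, 40} → MAX(duration)=311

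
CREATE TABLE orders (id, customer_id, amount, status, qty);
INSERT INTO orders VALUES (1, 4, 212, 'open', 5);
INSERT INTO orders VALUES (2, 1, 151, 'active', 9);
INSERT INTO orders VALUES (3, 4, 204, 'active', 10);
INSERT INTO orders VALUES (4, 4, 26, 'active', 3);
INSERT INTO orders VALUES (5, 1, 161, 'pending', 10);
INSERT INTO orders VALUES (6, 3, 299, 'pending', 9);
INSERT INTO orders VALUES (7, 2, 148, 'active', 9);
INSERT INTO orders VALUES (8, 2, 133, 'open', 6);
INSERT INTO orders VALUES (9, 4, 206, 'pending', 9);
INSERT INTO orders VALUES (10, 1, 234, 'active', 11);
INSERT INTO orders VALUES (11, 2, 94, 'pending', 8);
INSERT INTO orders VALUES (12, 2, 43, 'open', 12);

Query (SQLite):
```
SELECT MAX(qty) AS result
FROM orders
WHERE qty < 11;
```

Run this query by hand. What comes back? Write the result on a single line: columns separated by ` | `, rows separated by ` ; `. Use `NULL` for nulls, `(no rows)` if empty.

Rows where qty < 11 → qty values: [5, 9, 10, 3, 10, 9, 9, 6, 9, 8].
MAX of non-NULL values = 10.

10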